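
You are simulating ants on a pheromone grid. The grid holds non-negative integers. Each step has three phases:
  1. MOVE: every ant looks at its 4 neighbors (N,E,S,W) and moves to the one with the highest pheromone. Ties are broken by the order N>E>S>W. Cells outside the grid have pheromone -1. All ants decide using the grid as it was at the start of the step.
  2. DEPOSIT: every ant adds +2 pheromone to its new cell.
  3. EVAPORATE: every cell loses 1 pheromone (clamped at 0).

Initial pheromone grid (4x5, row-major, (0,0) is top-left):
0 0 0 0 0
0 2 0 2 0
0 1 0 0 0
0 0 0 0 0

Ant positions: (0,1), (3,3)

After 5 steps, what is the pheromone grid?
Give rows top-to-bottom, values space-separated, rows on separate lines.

After step 1: ants at (1,1),(2,3)
  0 0 0 0 0
  0 3 0 1 0
  0 0 0 1 0
  0 0 0 0 0
After step 2: ants at (0,1),(1,3)
  0 1 0 0 0
  0 2 0 2 0
  0 0 0 0 0
  0 0 0 0 0
After step 3: ants at (1,1),(0,3)
  0 0 0 1 0
  0 3 0 1 0
  0 0 0 0 0
  0 0 0 0 0
After step 4: ants at (0,1),(1,3)
  0 1 0 0 0
  0 2 0 2 0
  0 0 0 0 0
  0 0 0 0 0
After step 5: ants at (1,1),(0,3)
  0 0 0 1 0
  0 3 0 1 0
  0 0 0 0 0
  0 0 0 0 0

0 0 0 1 0
0 3 0 1 0
0 0 0 0 0
0 0 0 0 0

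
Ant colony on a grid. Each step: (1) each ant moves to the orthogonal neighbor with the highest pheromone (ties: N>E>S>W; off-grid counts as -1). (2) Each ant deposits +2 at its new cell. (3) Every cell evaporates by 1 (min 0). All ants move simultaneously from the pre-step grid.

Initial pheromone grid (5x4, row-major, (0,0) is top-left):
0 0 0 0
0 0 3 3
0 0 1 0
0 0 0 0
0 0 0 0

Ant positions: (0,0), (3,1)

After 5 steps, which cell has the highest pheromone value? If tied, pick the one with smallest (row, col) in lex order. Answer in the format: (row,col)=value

Step 1: ant0:(0,0)->E->(0,1) | ant1:(3,1)->N->(2,1)
  grid max=2 at (1,2)
Step 2: ant0:(0,1)->E->(0,2) | ant1:(2,1)->N->(1,1)
  grid max=1 at (0,2)
Step 3: ant0:(0,2)->S->(1,2) | ant1:(1,1)->E->(1,2)
  grid max=4 at (1,2)
Step 4: ant0:(1,2)->N->(0,2) | ant1:(1,2)->N->(0,2)
  grid max=3 at (0,2)
Step 5: ant0:(0,2)->S->(1,2) | ant1:(0,2)->S->(1,2)
  grid max=6 at (1,2)
Final grid:
  0 0 2 0
  0 0 6 0
  0 0 0 0
  0 0 0 0
  0 0 0 0
Max pheromone 6 at (1,2)

Answer: (1,2)=6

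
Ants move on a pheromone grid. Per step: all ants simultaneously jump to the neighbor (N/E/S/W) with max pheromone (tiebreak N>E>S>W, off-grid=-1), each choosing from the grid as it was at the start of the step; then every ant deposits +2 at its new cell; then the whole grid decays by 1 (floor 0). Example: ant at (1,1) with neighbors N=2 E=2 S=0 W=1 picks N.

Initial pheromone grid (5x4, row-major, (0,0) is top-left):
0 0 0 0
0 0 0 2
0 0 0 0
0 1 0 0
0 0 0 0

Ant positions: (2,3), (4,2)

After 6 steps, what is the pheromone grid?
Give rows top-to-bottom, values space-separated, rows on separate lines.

After step 1: ants at (1,3),(3,2)
  0 0 0 0
  0 0 0 3
  0 0 0 0
  0 0 1 0
  0 0 0 0
After step 2: ants at (0,3),(2,2)
  0 0 0 1
  0 0 0 2
  0 0 1 0
  0 0 0 0
  0 0 0 0
After step 3: ants at (1,3),(1,2)
  0 0 0 0
  0 0 1 3
  0 0 0 0
  0 0 0 0
  0 0 0 0
After step 4: ants at (1,2),(1,3)
  0 0 0 0
  0 0 2 4
  0 0 0 0
  0 0 0 0
  0 0 0 0
After step 5: ants at (1,3),(1,2)
  0 0 0 0
  0 0 3 5
  0 0 0 0
  0 0 0 0
  0 0 0 0
After step 6: ants at (1,2),(1,3)
  0 0 0 0
  0 0 4 6
  0 0 0 0
  0 0 0 0
  0 0 0 0

0 0 0 0
0 0 4 6
0 0 0 0
0 0 0 0
0 0 0 0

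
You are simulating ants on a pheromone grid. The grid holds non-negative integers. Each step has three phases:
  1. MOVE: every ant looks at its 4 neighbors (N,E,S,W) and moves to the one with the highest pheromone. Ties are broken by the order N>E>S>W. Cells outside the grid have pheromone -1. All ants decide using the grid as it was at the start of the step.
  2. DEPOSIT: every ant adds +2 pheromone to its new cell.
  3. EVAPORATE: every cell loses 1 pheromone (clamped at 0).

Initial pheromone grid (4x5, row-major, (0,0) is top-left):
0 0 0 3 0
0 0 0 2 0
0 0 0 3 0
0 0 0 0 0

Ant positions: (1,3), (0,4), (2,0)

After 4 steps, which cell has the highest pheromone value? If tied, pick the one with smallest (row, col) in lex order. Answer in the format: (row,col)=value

Step 1: ant0:(1,3)->N->(0,3) | ant1:(0,4)->W->(0,3) | ant2:(2,0)->N->(1,0)
  grid max=6 at (0,3)
Step 2: ant0:(0,3)->S->(1,3) | ant1:(0,3)->S->(1,3) | ant2:(1,0)->N->(0,0)
  grid max=5 at (0,3)
Step 3: ant0:(1,3)->N->(0,3) | ant1:(1,3)->N->(0,3) | ant2:(0,0)->E->(0,1)
  grid max=8 at (0,3)
Step 4: ant0:(0,3)->S->(1,3) | ant1:(0,3)->S->(1,3) | ant2:(0,1)->E->(0,2)
  grid max=7 at (0,3)
Final grid:
  0 0 1 7 0
  0 0 0 6 0
  0 0 0 0 0
  0 0 0 0 0
Max pheromone 7 at (0,3)

Answer: (0,3)=7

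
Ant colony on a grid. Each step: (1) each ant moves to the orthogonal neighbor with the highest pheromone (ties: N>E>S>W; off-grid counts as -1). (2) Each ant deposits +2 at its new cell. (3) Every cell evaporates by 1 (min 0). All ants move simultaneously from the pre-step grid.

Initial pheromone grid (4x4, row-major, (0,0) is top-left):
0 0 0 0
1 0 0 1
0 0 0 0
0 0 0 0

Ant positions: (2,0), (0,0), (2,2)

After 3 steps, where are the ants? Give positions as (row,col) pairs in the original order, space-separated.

Step 1: ant0:(2,0)->N->(1,0) | ant1:(0,0)->S->(1,0) | ant2:(2,2)->N->(1,2)
  grid max=4 at (1,0)
Step 2: ant0:(1,0)->N->(0,0) | ant1:(1,0)->N->(0,0) | ant2:(1,2)->N->(0,2)
  grid max=3 at (0,0)
Step 3: ant0:(0,0)->S->(1,0) | ant1:(0,0)->S->(1,0) | ant2:(0,2)->E->(0,3)
  grid max=6 at (1,0)

(1,0) (1,0) (0,3)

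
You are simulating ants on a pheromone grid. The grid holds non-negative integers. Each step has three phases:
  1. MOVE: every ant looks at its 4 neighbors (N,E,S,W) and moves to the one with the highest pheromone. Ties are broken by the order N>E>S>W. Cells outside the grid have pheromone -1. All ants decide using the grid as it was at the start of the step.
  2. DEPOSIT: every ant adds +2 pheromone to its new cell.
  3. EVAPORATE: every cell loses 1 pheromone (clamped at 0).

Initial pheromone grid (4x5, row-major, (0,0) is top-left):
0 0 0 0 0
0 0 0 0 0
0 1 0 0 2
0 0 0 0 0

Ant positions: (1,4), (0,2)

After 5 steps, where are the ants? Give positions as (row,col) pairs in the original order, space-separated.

Step 1: ant0:(1,4)->S->(2,4) | ant1:(0,2)->E->(0,3)
  grid max=3 at (2,4)
Step 2: ant0:(2,4)->N->(1,4) | ant1:(0,3)->E->(0,4)
  grid max=2 at (2,4)
Step 3: ant0:(1,4)->S->(2,4) | ant1:(0,4)->S->(1,4)
  grid max=3 at (2,4)
Step 4: ant0:(2,4)->N->(1,4) | ant1:(1,4)->S->(2,4)
  grid max=4 at (2,4)
Step 5: ant0:(1,4)->S->(2,4) | ant1:(2,4)->N->(1,4)
  grid max=5 at (2,4)

(2,4) (1,4)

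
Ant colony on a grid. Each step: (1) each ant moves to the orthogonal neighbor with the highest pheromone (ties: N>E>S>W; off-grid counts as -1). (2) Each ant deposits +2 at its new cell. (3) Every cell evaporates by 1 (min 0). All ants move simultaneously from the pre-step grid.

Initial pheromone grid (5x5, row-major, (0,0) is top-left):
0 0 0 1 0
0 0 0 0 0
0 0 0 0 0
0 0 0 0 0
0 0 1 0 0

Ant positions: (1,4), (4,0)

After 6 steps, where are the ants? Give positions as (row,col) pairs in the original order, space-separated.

Step 1: ant0:(1,4)->N->(0,4) | ant1:(4,0)->N->(3,0)
  grid max=1 at (0,4)
Step 2: ant0:(0,4)->S->(1,4) | ant1:(3,0)->N->(2,0)
  grid max=1 at (1,4)
Step 3: ant0:(1,4)->N->(0,4) | ant1:(2,0)->N->(1,0)
  grid max=1 at (0,4)
Step 4: ant0:(0,4)->S->(1,4) | ant1:(1,0)->N->(0,0)
  grid max=1 at (0,0)
Step 5: ant0:(1,4)->N->(0,4) | ant1:(0,0)->E->(0,1)
  grid max=1 at (0,1)
Step 6: ant0:(0,4)->S->(1,4) | ant1:(0,1)->E->(0,2)
  grid max=1 at (0,2)

(1,4) (0,2)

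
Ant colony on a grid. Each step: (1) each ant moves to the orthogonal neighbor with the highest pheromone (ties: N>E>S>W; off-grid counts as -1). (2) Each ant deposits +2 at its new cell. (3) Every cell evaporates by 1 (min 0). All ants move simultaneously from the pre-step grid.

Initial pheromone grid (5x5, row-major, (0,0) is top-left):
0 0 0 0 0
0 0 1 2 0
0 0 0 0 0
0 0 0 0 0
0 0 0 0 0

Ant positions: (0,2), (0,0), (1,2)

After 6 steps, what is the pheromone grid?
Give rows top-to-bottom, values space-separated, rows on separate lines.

After step 1: ants at (1,2),(0,1),(1,3)
  0 1 0 0 0
  0 0 2 3 0
  0 0 0 0 0
  0 0 0 0 0
  0 0 0 0 0
After step 2: ants at (1,3),(0,2),(1,2)
  0 0 1 0 0
  0 0 3 4 0
  0 0 0 0 0
  0 0 0 0 0
  0 0 0 0 0
After step 3: ants at (1,2),(1,2),(1,3)
  0 0 0 0 0
  0 0 6 5 0
  0 0 0 0 0
  0 0 0 0 0
  0 0 0 0 0
After step 4: ants at (1,3),(1,3),(1,2)
  0 0 0 0 0
  0 0 7 8 0
  0 0 0 0 0
  0 0 0 0 0
  0 0 0 0 0
After step 5: ants at (1,2),(1,2),(1,3)
  0 0 0 0 0
  0 0 10 9 0
  0 0 0 0 0
  0 0 0 0 0
  0 0 0 0 0
After step 6: ants at (1,3),(1,3),(1,2)
  0 0 0 0 0
  0 0 11 12 0
  0 0 0 0 0
  0 0 0 0 0
  0 0 0 0 0

0 0 0 0 0
0 0 11 12 0
0 0 0 0 0
0 0 0 0 0
0 0 0 0 0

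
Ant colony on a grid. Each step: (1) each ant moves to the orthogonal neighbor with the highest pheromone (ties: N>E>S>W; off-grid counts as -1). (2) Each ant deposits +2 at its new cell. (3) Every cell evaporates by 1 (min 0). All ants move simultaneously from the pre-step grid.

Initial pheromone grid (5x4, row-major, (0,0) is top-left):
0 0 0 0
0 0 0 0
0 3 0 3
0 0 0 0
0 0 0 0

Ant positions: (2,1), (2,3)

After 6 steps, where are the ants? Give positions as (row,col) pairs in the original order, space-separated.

Step 1: ant0:(2,1)->N->(1,1) | ant1:(2,3)->N->(1,3)
  grid max=2 at (2,1)
Step 2: ant0:(1,1)->S->(2,1) | ant1:(1,3)->S->(2,3)
  grid max=3 at (2,1)
Step 3: ant0:(2,1)->N->(1,1) | ant1:(2,3)->N->(1,3)
  grid max=2 at (2,1)
Step 4: ant0:(1,1)->S->(2,1) | ant1:(1,3)->S->(2,3)
  grid max=3 at (2,1)
Step 5: ant0:(2,1)->N->(1,1) | ant1:(2,3)->N->(1,3)
  grid max=2 at (2,1)
Step 6: ant0:(1,1)->S->(2,1) | ant1:(1,3)->S->(2,3)
  grid max=3 at (2,1)

(2,1) (2,3)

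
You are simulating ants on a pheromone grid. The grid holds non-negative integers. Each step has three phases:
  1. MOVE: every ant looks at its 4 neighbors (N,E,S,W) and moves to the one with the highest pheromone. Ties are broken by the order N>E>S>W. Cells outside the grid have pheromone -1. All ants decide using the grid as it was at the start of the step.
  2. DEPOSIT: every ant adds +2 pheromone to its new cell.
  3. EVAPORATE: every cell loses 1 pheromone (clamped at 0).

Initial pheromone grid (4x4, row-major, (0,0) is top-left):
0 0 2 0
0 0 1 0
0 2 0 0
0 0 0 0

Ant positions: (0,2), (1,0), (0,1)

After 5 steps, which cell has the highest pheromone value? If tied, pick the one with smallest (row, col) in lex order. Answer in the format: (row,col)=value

Answer: (0,2)=11

Derivation:
Step 1: ant0:(0,2)->S->(1,2) | ant1:(1,0)->N->(0,0) | ant2:(0,1)->E->(0,2)
  grid max=3 at (0,2)
Step 2: ant0:(1,2)->N->(0,2) | ant1:(0,0)->E->(0,1) | ant2:(0,2)->S->(1,2)
  grid max=4 at (0,2)
Step 3: ant0:(0,2)->S->(1,2) | ant1:(0,1)->E->(0,2) | ant2:(1,2)->N->(0,2)
  grid max=7 at (0,2)
Step 4: ant0:(1,2)->N->(0,2) | ant1:(0,2)->S->(1,2) | ant2:(0,2)->S->(1,2)
  grid max=8 at (0,2)
Step 5: ant0:(0,2)->S->(1,2) | ant1:(1,2)->N->(0,2) | ant2:(1,2)->N->(0,2)
  grid max=11 at (0,2)
Final grid:
  0 0 11 0
  0 0 8 0
  0 0 0 0
  0 0 0 0
Max pheromone 11 at (0,2)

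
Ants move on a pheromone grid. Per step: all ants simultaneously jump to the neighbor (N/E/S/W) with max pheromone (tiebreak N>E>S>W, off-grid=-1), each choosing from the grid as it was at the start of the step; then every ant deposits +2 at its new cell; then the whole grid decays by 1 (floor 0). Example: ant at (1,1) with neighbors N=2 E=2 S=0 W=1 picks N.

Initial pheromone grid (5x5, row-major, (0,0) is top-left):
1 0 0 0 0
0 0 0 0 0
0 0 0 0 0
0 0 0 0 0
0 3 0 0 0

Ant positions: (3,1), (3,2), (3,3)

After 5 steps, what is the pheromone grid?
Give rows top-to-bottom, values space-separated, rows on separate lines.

After step 1: ants at (4,1),(2,2),(2,3)
  0 0 0 0 0
  0 0 0 0 0
  0 0 1 1 0
  0 0 0 0 0
  0 4 0 0 0
After step 2: ants at (3,1),(2,3),(2,2)
  0 0 0 0 0
  0 0 0 0 0
  0 0 2 2 0
  0 1 0 0 0
  0 3 0 0 0
After step 3: ants at (4,1),(2,2),(2,3)
  0 0 0 0 0
  0 0 0 0 0
  0 0 3 3 0
  0 0 0 0 0
  0 4 0 0 0
After step 4: ants at (3,1),(2,3),(2,2)
  0 0 0 0 0
  0 0 0 0 0
  0 0 4 4 0
  0 1 0 0 0
  0 3 0 0 0
After step 5: ants at (4,1),(2,2),(2,3)
  0 0 0 0 0
  0 0 0 0 0
  0 0 5 5 0
  0 0 0 0 0
  0 4 0 0 0

0 0 0 0 0
0 0 0 0 0
0 0 5 5 0
0 0 0 0 0
0 4 0 0 0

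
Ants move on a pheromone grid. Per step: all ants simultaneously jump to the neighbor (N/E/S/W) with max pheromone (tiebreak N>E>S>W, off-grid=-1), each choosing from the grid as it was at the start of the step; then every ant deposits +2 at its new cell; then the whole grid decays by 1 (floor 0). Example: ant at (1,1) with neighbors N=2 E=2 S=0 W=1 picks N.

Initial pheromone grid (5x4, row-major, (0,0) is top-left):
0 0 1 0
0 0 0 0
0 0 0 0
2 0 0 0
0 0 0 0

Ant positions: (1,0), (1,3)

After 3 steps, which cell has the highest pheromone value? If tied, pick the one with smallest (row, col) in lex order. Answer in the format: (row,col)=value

Answer: (0,2)=1

Derivation:
Step 1: ant0:(1,0)->N->(0,0) | ant1:(1,3)->N->(0,3)
  grid max=1 at (0,0)
Step 2: ant0:(0,0)->E->(0,1) | ant1:(0,3)->S->(1,3)
  grid max=1 at (0,1)
Step 3: ant0:(0,1)->E->(0,2) | ant1:(1,3)->N->(0,3)
  grid max=1 at (0,2)
Final grid:
  0 0 1 1
  0 0 0 0
  0 0 0 0
  0 0 0 0
  0 0 0 0
Max pheromone 1 at (0,2)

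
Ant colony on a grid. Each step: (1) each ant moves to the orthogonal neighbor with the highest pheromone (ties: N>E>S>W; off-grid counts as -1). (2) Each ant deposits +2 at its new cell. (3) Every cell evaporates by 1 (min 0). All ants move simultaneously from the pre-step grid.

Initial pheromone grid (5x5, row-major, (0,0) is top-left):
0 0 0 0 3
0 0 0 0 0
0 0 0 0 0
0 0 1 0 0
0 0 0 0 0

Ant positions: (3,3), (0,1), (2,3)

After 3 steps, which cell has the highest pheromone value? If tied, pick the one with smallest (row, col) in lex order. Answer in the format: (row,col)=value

Step 1: ant0:(3,3)->W->(3,2) | ant1:(0,1)->E->(0,2) | ant2:(2,3)->N->(1,3)
  grid max=2 at (0,4)
Step 2: ant0:(3,2)->N->(2,2) | ant1:(0,2)->E->(0,3) | ant2:(1,3)->N->(0,3)
  grid max=3 at (0,3)
Step 3: ant0:(2,2)->S->(3,2) | ant1:(0,3)->E->(0,4) | ant2:(0,3)->E->(0,4)
  grid max=4 at (0,4)
Final grid:
  0 0 0 2 4
  0 0 0 0 0
  0 0 0 0 0
  0 0 2 0 0
  0 0 0 0 0
Max pheromone 4 at (0,4)

Answer: (0,4)=4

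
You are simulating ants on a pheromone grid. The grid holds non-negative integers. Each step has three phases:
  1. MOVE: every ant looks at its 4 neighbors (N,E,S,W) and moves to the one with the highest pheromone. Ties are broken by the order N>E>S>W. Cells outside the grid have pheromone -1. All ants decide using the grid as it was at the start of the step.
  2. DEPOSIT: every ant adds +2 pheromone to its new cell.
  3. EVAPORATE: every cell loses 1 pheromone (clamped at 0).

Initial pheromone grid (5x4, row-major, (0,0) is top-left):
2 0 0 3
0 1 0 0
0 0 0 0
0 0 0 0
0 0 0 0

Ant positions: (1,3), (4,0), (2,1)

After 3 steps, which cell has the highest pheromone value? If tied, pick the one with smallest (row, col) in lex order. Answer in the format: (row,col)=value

Answer: (0,3)=4

Derivation:
Step 1: ant0:(1,3)->N->(0,3) | ant1:(4,0)->N->(3,0) | ant2:(2,1)->N->(1,1)
  grid max=4 at (0,3)
Step 2: ant0:(0,3)->S->(1,3) | ant1:(3,0)->N->(2,0) | ant2:(1,1)->N->(0,1)
  grid max=3 at (0,3)
Step 3: ant0:(1,3)->N->(0,3) | ant1:(2,0)->N->(1,0) | ant2:(0,1)->S->(1,1)
  grid max=4 at (0,3)
Final grid:
  0 0 0 4
  1 2 0 0
  0 0 0 0
  0 0 0 0
  0 0 0 0
Max pheromone 4 at (0,3)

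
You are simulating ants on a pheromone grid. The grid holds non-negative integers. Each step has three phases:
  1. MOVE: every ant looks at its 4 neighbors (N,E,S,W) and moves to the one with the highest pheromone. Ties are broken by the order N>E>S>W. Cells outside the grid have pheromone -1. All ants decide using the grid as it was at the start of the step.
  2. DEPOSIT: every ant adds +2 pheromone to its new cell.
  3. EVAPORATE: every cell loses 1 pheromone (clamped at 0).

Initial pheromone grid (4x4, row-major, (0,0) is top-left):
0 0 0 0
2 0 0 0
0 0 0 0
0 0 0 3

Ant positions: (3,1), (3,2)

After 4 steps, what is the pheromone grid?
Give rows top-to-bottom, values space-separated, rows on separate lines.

After step 1: ants at (2,1),(3,3)
  0 0 0 0
  1 0 0 0
  0 1 0 0
  0 0 0 4
After step 2: ants at (1,1),(2,3)
  0 0 0 0
  0 1 0 0
  0 0 0 1
  0 0 0 3
After step 3: ants at (0,1),(3,3)
  0 1 0 0
  0 0 0 0
  0 0 0 0
  0 0 0 4
After step 4: ants at (0,2),(2,3)
  0 0 1 0
  0 0 0 0
  0 0 0 1
  0 0 0 3

0 0 1 0
0 0 0 0
0 0 0 1
0 0 0 3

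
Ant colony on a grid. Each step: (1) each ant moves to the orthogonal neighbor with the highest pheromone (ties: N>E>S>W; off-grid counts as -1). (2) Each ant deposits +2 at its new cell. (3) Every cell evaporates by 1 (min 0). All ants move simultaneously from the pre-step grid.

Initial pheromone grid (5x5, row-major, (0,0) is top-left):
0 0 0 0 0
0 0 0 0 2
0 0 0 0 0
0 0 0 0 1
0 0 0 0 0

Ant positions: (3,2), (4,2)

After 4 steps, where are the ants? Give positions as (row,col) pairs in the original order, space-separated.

Step 1: ant0:(3,2)->N->(2,2) | ant1:(4,2)->N->(3,2)
  grid max=1 at (1,4)
Step 2: ant0:(2,2)->S->(3,2) | ant1:(3,2)->N->(2,2)
  grid max=2 at (2,2)
Step 3: ant0:(3,2)->N->(2,2) | ant1:(2,2)->S->(3,2)
  grid max=3 at (2,2)
Step 4: ant0:(2,2)->S->(3,2) | ant1:(3,2)->N->(2,2)
  grid max=4 at (2,2)

(3,2) (2,2)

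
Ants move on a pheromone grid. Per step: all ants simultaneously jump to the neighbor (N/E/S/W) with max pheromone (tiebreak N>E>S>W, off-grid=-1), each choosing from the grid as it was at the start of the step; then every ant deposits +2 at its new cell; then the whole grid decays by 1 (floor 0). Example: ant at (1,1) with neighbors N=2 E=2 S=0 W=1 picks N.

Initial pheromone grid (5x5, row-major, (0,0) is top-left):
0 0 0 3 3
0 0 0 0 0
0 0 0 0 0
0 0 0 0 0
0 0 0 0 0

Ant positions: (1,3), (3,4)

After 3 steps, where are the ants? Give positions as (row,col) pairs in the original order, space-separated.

Step 1: ant0:(1,3)->N->(0,3) | ant1:(3,4)->N->(2,4)
  grid max=4 at (0,3)
Step 2: ant0:(0,3)->E->(0,4) | ant1:(2,4)->N->(1,4)
  grid max=3 at (0,3)
Step 3: ant0:(0,4)->W->(0,3) | ant1:(1,4)->N->(0,4)
  grid max=4 at (0,3)

(0,3) (0,4)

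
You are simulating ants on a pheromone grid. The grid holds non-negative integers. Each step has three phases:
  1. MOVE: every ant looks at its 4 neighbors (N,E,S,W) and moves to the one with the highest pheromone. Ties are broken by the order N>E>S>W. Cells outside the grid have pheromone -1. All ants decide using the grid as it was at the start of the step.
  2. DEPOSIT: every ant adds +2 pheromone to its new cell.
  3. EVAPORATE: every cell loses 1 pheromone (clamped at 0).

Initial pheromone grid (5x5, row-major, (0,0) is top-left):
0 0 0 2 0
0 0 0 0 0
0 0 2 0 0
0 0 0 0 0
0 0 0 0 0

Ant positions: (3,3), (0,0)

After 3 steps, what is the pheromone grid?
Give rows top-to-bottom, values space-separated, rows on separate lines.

After step 1: ants at (2,3),(0,1)
  0 1 0 1 0
  0 0 0 0 0
  0 0 1 1 0
  0 0 0 0 0
  0 0 0 0 0
After step 2: ants at (2,2),(0,2)
  0 0 1 0 0
  0 0 0 0 0
  0 0 2 0 0
  0 0 0 0 0
  0 0 0 0 0
After step 3: ants at (1,2),(0,3)
  0 0 0 1 0
  0 0 1 0 0
  0 0 1 0 0
  0 0 0 0 0
  0 0 0 0 0

0 0 0 1 0
0 0 1 0 0
0 0 1 0 0
0 0 0 0 0
0 0 0 0 0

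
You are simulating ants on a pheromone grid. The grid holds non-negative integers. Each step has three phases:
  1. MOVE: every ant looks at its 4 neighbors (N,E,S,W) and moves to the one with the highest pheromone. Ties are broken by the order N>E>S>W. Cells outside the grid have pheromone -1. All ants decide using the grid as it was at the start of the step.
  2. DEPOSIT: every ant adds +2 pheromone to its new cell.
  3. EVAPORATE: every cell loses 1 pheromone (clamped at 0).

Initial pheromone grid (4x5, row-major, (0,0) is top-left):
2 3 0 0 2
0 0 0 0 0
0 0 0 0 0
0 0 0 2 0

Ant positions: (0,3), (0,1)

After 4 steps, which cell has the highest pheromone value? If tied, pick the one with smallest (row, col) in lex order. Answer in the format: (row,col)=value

Answer: (0,1)=3

Derivation:
Step 1: ant0:(0,3)->E->(0,4) | ant1:(0,1)->W->(0,0)
  grid max=3 at (0,0)
Step 2: ant0:(0,4)->S->(1,4) | ant1:(0,0)->E->(0,1)
  grid max=3 at (0,1)
Step 3: ant0:(1,4)->N->(0,4) | ant1:(0,1)->W->(0,0)
  grid max=3 at (0,0)
Step 4: ant0:(0,4)->S->(1,4) | ant1:(0,0)->E->(0,1)
  grid max=3 at (0,1)
Final grid:
  2 3 0 0 2
  0 0 0 0 1
  0 0 0 0 0
  0 0 0 0 0
Max pheromone 3 at (0,1)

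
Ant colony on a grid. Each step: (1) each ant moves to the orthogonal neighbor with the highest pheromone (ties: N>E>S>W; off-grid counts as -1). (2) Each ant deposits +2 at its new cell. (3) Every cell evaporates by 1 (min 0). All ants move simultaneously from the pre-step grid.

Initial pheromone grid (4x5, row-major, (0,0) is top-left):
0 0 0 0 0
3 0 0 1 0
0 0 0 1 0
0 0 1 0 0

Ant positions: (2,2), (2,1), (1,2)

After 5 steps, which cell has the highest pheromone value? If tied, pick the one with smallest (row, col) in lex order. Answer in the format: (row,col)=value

Answer: (1,3)=6

Derivation:
Step 1: ant0:(2,2)->E->(2,3) | ant1:(2,1)->N->(1,1) | ant2:(1,2)->E->(1,3)
  grid max=2 at (1,0)
Step 2: ant0:(2,3)->N->(1,3) | ant1:(1,1)->W->(1,0) | ant2:(1,3)->S->(2,3)
  grid max=3 at (1,0)
Step 3: ant0:(1,3)->S->(2,3) | ant1:(1,0)->N->(0,0) | ant2:(2,3)->N->(1,3)
  grid max=4 at (1,3)
Step 4: ant0:(2,3)->N->(1,3) | ant1:(0,0)->S->(1,0) | ant2:(1,3)->S->(2,3)
  grid max=5 at (1,3)
Step 5: ant0:(1,3)->S->(2,3) | ant1:(1,0)->N->(0,0) | ant2:(2,3)->N->(1,3)
  grid max=6 at (1,3)
Final grid:
  1 0 0 0 0
  2 0 0 6 0
  0 0 0 6 0
  0 0 0 0 0
Max pheromone 6 at (1,3)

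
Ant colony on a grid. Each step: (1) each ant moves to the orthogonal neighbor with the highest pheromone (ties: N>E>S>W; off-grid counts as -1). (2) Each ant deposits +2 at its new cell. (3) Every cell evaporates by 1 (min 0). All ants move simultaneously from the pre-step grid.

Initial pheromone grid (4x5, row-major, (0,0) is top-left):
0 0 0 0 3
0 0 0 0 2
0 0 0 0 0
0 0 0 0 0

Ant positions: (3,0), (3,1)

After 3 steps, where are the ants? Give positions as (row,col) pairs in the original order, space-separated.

Step 1: ant0:(3,0)->N->(2,0) | ant1:(3,1)->N->(2,1)
  grid max=2 at (0,4)
Step 2: ant0:(2,0)->E->(2,1) | ant1:(2,1)->W->(2,0)
  grid max=2 at (2,0)
Step 3: ant0:(2,1)->W->(2,0) | ant1:(2,0)->E->(2,1)
  grid max=3 at (2,0)

(2,0) (2,1)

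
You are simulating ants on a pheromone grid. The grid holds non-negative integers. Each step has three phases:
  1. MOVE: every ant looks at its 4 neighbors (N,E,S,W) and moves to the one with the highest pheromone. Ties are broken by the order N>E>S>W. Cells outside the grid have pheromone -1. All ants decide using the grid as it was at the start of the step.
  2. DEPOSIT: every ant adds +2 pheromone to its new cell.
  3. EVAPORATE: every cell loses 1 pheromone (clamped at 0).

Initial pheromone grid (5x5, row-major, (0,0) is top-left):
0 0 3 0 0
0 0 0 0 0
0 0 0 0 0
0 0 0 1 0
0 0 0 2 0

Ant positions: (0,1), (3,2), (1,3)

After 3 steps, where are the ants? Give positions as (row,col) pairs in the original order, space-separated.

Step 1: ant0:(0,1)->E->(0,2) | ant1:(3,2)->E->(3,3) | ant2:(1,3)->N->(0,3)
  grid max=4 at (0,2)
Step 2: ant0:(0,2)->E->(0,3) | ant1:(3,3)->S->(4,3) | ant2:(0,3)->W->(0,2)
  grid max=5 at (0,2)
Step 3: ant0:(0,3)->W->(0,2) | ant1:(4,3)->N->(3,3) | ant2:(0,2)->E->(0,3)
  grid max=6 at (0,2)

(0,2) (3,3) (0,3)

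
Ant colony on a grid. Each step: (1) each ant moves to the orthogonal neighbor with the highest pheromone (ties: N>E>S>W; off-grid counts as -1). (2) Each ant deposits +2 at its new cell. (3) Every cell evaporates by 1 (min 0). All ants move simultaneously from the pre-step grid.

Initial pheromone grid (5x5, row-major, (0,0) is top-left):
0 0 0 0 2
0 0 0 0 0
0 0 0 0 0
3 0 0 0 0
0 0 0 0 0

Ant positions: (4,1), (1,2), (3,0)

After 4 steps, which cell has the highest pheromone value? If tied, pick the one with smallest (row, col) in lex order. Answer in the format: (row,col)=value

Answer: (3,0)=7

Derivation:
Step 1: ant0:(4,1)->N->(3,1) | ant1:(1,2)->N->(0,2) | ant2:(3,0)->N->(2,0)
  grid max=2 at (3,0)
Step 2: ant0:(3,1)->W->(3,0) | ant1:(0,2)->E->(0,3) | ant2:(2,0)->S->(3,0)
  grid max=5 at (3,0)
Step 3: ant0:(3,0)->N->(2,0) | ant1:(0,3)->E->(0,4) | ant2:(3,0)->N->(2,0)
  grid max=4 at (3,0)
Step 4: ant0:(2,0)->S->(3,0) | ant1:(0,4)->S->(1,4) | ant2:(2,0)->S->(3,0)
  grid max=7 at (3,0)
Final grid:
  0 0 0 0 0
  0 0 0 0 1
  2 0 0 0 0
  7 0 0 0 0
  0 0 0 0 0
Max pheromone 7 at (3,0)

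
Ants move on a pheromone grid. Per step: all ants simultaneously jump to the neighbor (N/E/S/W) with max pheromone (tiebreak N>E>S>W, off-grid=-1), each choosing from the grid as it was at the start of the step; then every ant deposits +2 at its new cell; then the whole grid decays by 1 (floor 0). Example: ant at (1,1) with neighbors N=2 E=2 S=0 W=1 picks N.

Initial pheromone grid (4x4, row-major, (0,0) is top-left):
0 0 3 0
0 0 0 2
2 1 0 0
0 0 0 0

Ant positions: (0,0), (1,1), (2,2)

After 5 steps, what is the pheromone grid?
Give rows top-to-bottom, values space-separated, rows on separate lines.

After step 1: ants at (0,1),(2,1),(2,1)
  0 1 2 0
  0 0 0 1
  1 4 0 0
  0 0 0 0
After step 2: ants at (0,2),(2,0),(2,0)
  0 0 3 0
  0 0 0 0
  4 3 0 0
  0 0 0 0
After step 3: ants at (0,3),(2,1),(2,1)
  0 0 2 1
  0 0 0 0
  3 6 0 0
  0 0 0 0
After step 4: ants at (0,2),(2,0),(2,0)
  0 0 3 0
  0 0 0 0
  6 5 0 0
  0 0 0 0
After step 5: ants at (0,3),(2,1),(2,1)
  0 0 2 1
  0 0 0 0
  5 8 0 0
  0 0 0 0

0 0 2 1
0 0 0 0
5 8 0 0
0 0 0 0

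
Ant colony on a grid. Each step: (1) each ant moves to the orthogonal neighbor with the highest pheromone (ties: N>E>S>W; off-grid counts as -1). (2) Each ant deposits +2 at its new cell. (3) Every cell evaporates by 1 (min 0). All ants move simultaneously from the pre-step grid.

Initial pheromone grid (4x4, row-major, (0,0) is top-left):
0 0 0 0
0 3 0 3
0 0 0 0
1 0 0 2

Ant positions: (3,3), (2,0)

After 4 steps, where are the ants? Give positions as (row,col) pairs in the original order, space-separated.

Step 1: ant0:(3,3)->N->(2,3) | ant1:(2,0)->S->(3,0)
  grid max=2 at (1,1)
Step 2: ant0:(2,3)->N->(1,3) | ant1:(3,0)->N->(2,0)
  grid max=3 at (1,3)
Step 3: ant0:(1,3)->N->(0,3) | ant1:(2,0)->S->(3,0)
  grid max=2 at (1,3)
Step 4: ant0:(0,3)->S->(1,3) | ant1:(3,0)->N->(2,0)
  grid max=3 at (1,3)

(1,3) (2,0)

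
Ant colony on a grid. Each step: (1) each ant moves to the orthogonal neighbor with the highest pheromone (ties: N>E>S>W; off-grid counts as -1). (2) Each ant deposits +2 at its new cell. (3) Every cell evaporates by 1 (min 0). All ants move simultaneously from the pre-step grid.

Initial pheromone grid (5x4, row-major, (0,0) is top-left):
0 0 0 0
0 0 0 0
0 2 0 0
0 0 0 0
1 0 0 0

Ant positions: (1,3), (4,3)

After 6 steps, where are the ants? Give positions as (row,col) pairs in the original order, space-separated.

Step 1: ant0:(1,3)->N->(0,3) | ant1:(4,3)->N->(3,3)
  grid max=1 at (0,3)
Step 2: ant0:(0,3)->S->(1,3) | ant1:(3,3)->N->(2,3)
  grid max=1 at (1,3)
Step 3: ant0:(1,3)->S->(2,3) | ant1:(2,3)->N->(1,3)
  grid max=2 at (1,3)
Step 4: ant0:(2,3)->N->(1,3) | ant1:(1,3)->S->(2,3)
  grid max=3 at (1,3)
Step 5: ant0:(1,3)->S->(2,3) | ant1:(2,3)->N->(1,3)
  grid max=4 at (1,3)
Step 6: ant0:(2,3)->N->(1,3) | ant1:(1,3)->S->(2,3)
  grid max=5 at (1,3)

(1,3) (2,3)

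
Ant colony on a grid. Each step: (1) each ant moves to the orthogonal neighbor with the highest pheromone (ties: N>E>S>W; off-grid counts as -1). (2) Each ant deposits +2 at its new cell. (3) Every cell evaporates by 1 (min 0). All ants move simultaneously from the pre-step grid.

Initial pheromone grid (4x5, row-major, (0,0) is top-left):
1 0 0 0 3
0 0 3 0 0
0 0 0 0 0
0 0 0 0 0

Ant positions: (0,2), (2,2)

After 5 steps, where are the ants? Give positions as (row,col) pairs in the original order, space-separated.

Step 1: ant0:(0,2)->S->(1,2) | ant1:(2,2)->N->(1,2)
  grid max=6 at (1,2)
Step 2: ant0:(1,2)->N->(0,2) | ant1:(1,2)->N->(0,2)
  grid max=5 at (1,2)
Step 3: ant0:(0,2)->S->(1,2) | ant1:(0,2)->S->(1,2)
  grid max=8 at (1,2)
Step 4: ant0:(1,2)->N->(0,2) | ant1:(1,2)->N->(0,2)
  grid max=7 at (1,2)
Step 5: ant0:(0,2)->S->(1,2) | ant1:(0,2)->S->(1,2)
  grid max=10 at (1,2)

(1,2) (1,2)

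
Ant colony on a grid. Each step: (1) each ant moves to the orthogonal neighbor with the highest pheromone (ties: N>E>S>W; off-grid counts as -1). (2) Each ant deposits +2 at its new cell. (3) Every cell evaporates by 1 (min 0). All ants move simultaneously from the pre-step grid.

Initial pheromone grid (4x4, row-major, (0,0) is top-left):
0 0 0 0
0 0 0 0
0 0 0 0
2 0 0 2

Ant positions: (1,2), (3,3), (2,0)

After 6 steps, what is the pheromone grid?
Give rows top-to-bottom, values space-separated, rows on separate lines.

After step 1: ants at (0,2),(2,3),(3,0)
  0 0 1 0
  0 0 0 0
  0 0 0 1
  3 0 0 1
After step 2: ants at (0,3),(3,3),(2,0)
  0 0 0 1
  0 0 0 0
  1 0 0 0
  2 0 0 2
After step 3: ants at (1,3),(2,3),(3,0)
  0 0 0 0
  0 0 0 1
  0 0 0 1
  3 0 0 1
After step 4: ants at (2,3),(1,3),(2,0)
  0 0 0 0
  0 0 0 2
  1 0 0 2
  2 0 0 0
After step 5: ants at (1,3),(2,3),(3,0)
  0 0 0 0
  0 0 0 3
  0 0 0 3
  3 0 0 0
After step 6: ants at (2,3),(1,3),(2,0)
  0 0 0 0
  0 0 0 4
  1 0 0 4
  2 0 0 0

0 0 0 0
0 0 0 4
1 0 0 4
2 0 0 0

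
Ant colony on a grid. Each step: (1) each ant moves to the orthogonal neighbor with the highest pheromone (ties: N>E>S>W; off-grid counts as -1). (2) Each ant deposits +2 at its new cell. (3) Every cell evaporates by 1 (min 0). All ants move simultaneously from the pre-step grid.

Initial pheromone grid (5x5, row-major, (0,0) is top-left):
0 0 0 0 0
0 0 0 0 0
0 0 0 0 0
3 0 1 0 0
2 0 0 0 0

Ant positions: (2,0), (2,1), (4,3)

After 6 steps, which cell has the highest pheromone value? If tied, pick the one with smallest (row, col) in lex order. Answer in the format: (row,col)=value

Step 1: ant0:(2,0)->S->(3,0) | ant1:(2,1)->N->(1,1) | ant2:(4,3)->N->(3,3)
  grid max=4 at (3,0)
Step 2: ant0:(3,0)->S->(4,0) | ant1:(1,1)->N->(0,1) | ant2:(3,3)->N->(2,3)
  grid max=3 at (3,0)
Step 3: ant0:(4,0)->N->(3,0) | ant1:(0,1)->E->(0,2) | ant2:(2,3)->N->(1,3)
  grid max=4 at (3,0)
Step 4: ant0:(3,0)->S->(4,0) | ant1:(0,2)->E->(0,3) | ant2:(1,3)->N->(0,3)
  grid max=3 at (0,3)
Step 5: ant0:(4,0)->N->(3,0) | ant1:(0,3)->E->(0,4) | ant2:(0,3)->E->(0,4)
  grid max=4 at (3,0)
Step 6: ant0:(3,0)->S->(4,0) | ant1:(0,4)->W->(0,3) | ant2:(0,4)->W->(0,3)
  grid max=5 at (0,3)
Final grid:
  0 0 0 5 2
  0 0 0 0 0
  0 0 0 0 0
  3 0 0 0 0
  2 0 0 0 0
Max pheromone 5 at (0,3)

Answer: (0,3)=5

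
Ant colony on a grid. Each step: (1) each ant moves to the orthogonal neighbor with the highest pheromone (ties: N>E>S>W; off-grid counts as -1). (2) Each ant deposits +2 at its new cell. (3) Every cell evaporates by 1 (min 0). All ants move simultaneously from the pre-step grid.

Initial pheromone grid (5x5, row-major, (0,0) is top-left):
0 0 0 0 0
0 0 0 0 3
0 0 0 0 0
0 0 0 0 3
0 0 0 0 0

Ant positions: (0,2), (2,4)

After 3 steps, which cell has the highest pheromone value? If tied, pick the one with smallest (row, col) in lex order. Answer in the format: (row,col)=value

Answer: (1,4)=6

Derivation:
Step 1: ant0:(0,2)->E->(0,3) | ant1:(2,4)->N->(1,4)
  grid max=4 at (1,4)
Step 2: ant0:(0,3)->E->(0,4) | ant1:(1,4)->N->(0,4)
  grid max=3 at (0,4)
Step 3: ant0:(0,4)->S->(1,4) | ant1:(0,4)->S->(1,4)
  grid max=6 at (1,4)
Final grid:
  0 0 0 0 2
  0 0 0 0 6
  0 0 0 0 0
  0 0 0 0 0
  0 0 0 0 0
Max pheromone 6 at (1,4)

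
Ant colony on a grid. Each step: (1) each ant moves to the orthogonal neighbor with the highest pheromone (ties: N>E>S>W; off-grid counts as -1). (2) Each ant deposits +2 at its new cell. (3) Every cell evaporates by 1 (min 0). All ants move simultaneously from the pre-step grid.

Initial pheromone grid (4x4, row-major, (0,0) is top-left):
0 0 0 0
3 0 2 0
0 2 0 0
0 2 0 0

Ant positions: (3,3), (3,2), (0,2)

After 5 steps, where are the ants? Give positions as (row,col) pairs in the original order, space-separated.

Step 1: ant0:(3,3)->N->(2,3) | ant1:(3,2)->W->(3,1) | ant2:(0,2)->S->(1,2)
  grid max=3 at (1,2)
Step 2: ant0:(2,3)->N->(1,3) | ant1:(3,1)->N->(2,1) | ant2:(1,2)->N->(0,2)
  grid max=2 at (1,2)
Step 3: ant0:(1,3)->W->(1,2) | ant1:(2,1)->S->(3,1) | ant2:(0,2)->S->(1,2)
  grid max=5 at (1,2)
Step 4: ant0:(1,2)->N->(0,2) | ant1:(3,1)->N->(2,1) | ant2:(1,2)->N->(0,2)
  grid max=4 at (1,2)
Step 5: ant0:(0,2)->S->(1,2) | ant1:(2,1)->S->(3,1) | ant2:(0,2)->S->(1,2)
  grid max=7 at (1,2)

(1,2) (3,1) (1,2)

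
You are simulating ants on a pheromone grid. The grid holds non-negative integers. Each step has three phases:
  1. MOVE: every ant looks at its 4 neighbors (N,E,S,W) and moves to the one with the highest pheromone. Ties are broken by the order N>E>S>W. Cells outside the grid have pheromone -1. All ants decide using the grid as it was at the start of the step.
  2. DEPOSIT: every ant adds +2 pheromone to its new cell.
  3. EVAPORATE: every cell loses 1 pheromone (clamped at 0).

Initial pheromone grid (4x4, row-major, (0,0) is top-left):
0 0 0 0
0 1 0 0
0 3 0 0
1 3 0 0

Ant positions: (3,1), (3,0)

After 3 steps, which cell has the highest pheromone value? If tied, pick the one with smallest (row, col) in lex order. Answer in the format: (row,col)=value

Answer: (2,1)=6

Derivation:
Step 1: ant0:(3,1)->N->(2,1) | ant1:(3,0)->E->(3,1)
  grid max=4 at (2,1)
Step 2: ant0:(2,1)->S->(3,1) | ant1:(3,1)->N->(2,1)
  grid max=5 at (2,1)
Step 3: ant0:(3,1)->N->(2,1) | ant1:(2,1)->S->(3,1)
  grid max=6 at (2,1)
Final grid:
  0 0 0 0
  0 0 0 0
  0 6 0 0
  0 6 0 0
Max pheromone 6 at (2,1)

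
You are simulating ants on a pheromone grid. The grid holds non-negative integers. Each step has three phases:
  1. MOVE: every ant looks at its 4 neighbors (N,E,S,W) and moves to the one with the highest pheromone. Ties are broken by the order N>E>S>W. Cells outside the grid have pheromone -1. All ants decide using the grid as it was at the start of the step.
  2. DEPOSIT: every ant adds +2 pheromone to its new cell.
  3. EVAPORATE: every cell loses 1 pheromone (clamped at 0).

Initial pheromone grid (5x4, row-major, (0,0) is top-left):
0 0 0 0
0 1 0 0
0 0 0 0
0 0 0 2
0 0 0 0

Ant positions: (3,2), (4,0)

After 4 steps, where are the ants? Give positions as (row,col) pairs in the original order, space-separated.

Step 1: ant0:(3,2)->E->(3,3) | ant1:(4,0)->N->(3,0)
  grid max=3 at (3,3)
Step 2: ant0:(3,3)->N->(2,3) | ant1:(3,0)->N->(2,0)
  grid max=2 at (3,3)
Step 3: ant0:(2,3)->S->(3,3) | ant1:(2,0)->N->(1,0)
  grid max=3 at (3,3)
Step 4: ant0:(3,3)->N->(2,3) | ant1:(1,0)->N->(0,0)
  grid max=2 at (3,3)

(2,3) (0,0)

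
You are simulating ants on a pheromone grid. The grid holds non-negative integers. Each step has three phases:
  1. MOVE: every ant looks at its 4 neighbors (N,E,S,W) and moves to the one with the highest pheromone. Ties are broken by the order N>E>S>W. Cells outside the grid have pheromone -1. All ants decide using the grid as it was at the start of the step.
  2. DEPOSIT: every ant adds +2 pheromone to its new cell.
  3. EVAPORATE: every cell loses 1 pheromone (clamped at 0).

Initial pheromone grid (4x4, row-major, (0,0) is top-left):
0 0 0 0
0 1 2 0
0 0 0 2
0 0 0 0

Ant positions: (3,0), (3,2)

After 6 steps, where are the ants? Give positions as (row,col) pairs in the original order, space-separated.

Step 1: ant0:(3,0)->N->(2,0) | ant1:(3,2)->N->(2,2)
  grid max=1 at (1,2)
Step 2: ant0:(2,0)->N->(1,0) | ant1:(2,2)->N->(1,2)
  grid max=2 at (1,2)
Step 3: ant0:(1,0)->N->(0,0) | ant1:(1,2)->N->(0,2)
  grid max=1 at (0,0)
Step 4: ant0:(0,0)->E->(0,1) | ant1:(0,2)->S->(1,2)
  grid max=2 at (1,2)
Step 5: ant0:(0,1)->E->(0,2) | ant1:(1,2)->N->(0,2)
  grid max=3 at (0,2)
Step 6: ant0:(0,2)->S->(1,2) | ant1:(0,2)->S->(1,2)
  grid max=4 at (1,2)

(1,2) (1,2)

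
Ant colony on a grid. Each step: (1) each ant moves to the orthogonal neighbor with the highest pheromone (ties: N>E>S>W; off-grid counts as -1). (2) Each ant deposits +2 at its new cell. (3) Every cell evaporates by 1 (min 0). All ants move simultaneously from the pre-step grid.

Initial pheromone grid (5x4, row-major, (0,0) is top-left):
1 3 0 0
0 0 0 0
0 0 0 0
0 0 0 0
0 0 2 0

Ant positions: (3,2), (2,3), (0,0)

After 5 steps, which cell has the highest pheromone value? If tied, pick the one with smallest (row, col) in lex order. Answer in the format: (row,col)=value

Answer: (0,1)=6

Derivation:
Step 1: ant0:(3,2)->S->(4,2) | ant1:(2,3)->N->(1,3) | ant2:(0,0)->E->(0,1)
  grid max=4 at (0,1)
Step 2: ant0:(4,2)->N->(3,2) | ant1:(1,3)->N->(0,3) | ant2:(0,1)->E->(0,2)
  grid max=3 at (0,1)
Step 3: ant0:(3,2)->S->(4,2) | ant1:(0,3)->W->(0,2) | ant2:(0,2)->W->(0,1)
  grid max=4 at (0,1)
Step 4: ant0:(4,2)->N->(3,2) | ant1:(0,2)->W->(0,1) | ant2:(0,1)->E->(0,2)
  grid max=5 at (0,1)
Step 5: ant0:(3,2)->S->(4,2) | ant1:(0,1)->E->(0,2) | ant2:(0,2)->W->(0,1)
  grid max=6 at (0,1)
Final grid:
  0 6 4 0
  0 0 0 0
  0 0 0 0
  0 0 0 0
  0 0 3 0
Max pheromone 6 at (0,1)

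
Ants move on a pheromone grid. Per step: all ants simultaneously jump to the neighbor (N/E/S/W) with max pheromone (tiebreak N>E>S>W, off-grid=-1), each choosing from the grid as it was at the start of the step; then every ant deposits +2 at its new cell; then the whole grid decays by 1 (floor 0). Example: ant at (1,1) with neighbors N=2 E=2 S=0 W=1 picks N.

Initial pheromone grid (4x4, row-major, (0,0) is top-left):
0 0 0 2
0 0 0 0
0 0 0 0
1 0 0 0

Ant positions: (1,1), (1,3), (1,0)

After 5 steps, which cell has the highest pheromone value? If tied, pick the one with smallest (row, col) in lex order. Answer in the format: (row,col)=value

Answer: (0,0)=5

Derivation:
Step 1: ant0:(1,1)->N->(0,1) | ant1:(1,3)->N->(0,3) | ant2:(1,0)->N->(0,0)
  grid max=3 at (0,3)
Step 2: ant0:(0,1)->W->(0,0) | ant1:(0,3)->S->(1,3) | ant2:(0,0)->E->(0,1)
  grid max=2 at (0,0)
Step 3: ant0:(0,0)->E->(0,1) | ant1:(1,3)->N->(0,3) | ant2:(0,1)->W->(0,0)
  grid max=3 at (0,0)
Step 4: ant0:(0,1)->W->(0,0) | ant1:(0,3)->S->(1,3) | ant2:(0,0)->E->(0,1)
  grid max=4 at (0,0)
Step 5: ant0:(0,0)->E->(0,1) | ant1:(1,3)->N->(0,3) | ant2:(0,1)->W->(0,0)
  grid max=5 at (0,0)
Final grid:
  5 5 0 3
  0 0 0 0
  0 0 0 0
  0 0 0 0
Max pheromone 5 at (0,0)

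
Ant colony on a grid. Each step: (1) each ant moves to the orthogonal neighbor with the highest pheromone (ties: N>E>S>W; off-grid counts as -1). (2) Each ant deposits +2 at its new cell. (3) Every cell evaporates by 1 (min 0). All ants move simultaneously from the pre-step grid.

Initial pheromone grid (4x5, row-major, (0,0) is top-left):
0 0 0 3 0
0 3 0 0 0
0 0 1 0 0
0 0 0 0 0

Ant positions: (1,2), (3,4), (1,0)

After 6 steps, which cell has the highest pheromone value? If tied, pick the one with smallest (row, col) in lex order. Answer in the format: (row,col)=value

Step 1: ant0:(1,2)->W->(1,1) | ant1:(3,4)->N->(2,4) | ant2:(1,0)->E->(1,1)
  grid max=6 at (1,1)
Step 2: ant0:(1,1)->N->(0,1) | ant1:(2,4)->N->(1,4) | ant2:(1,1)->N->(0,1)
  grid max=5 at (1,1)
Step 3: ant0:(0,1)->S->(1,1) | ant1:(1,4)->N->(0,4) | ant2:(0,1)->S->(1,1)
  grid max=8 at (1,1)
Step 4: ant0:(1,1)->N->(0,1) | ant1:(0,4)->S->(1,4) | ant2:(1,1)->N->(0,1)
  grid max=7 at (1,1)
Step 5: ant0:(0,1)->S->(1,1) | ant1:(1,4)->N->(0,4) | ant2:(0,1)->S->(1,1)
  grid max=10 at (1,1)
Step 6: ant0:(1,1)->N->(0,1) | ant1:(0,4)->S->(1,4) | ant2:(1,1)->N->(0,1)
  grid max=9 at (1,1)
Final grid:
  0 7 0 0 0
  0 9 0 0 1
  0 0 0 0 0
  0 0 0 0 0
Max pheromone 9 at (1,1)

Answer: (1,1)=9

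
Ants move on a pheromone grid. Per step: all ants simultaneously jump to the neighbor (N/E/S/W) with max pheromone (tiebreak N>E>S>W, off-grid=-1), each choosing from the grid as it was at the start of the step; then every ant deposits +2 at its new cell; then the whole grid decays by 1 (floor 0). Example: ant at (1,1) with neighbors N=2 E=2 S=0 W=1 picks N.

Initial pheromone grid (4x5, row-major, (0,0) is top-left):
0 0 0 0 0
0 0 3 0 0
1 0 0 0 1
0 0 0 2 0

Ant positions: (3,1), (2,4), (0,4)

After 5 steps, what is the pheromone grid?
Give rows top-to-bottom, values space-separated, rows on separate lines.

After step 1: ants at (2,1),(1,4),(1,4)
  0 0 0 0 0
  0 0 2 0 3
  0 1 0 0 0
  0 0 0 1 0
After step 2: ants at (1,1),(0,4),(0,4)
  0 0 0 0 3
  0 1 1 0 2
  0 0 0 0 0
  0 0 0 0 0
After step 3: ants at (1,2),(1,4),(1,4)
  0 0 0 0 2
  0 0 2 0 5
  0 0 0 0 0
  0 0 0 0 0
After step 4: ants at (0,2),(0,4),(0,4)
  0 0 1 0 5
  0 0 1 0 4
  0 0 0 0 0
  0 0 0 0 0
After step 5: ants at (1,2),(1,4),(1,4)
  0 0 0 0 4
  0 0 2 0 7
  0 0 0 0 0
  0 0 0 0 0

0 0 0 0 4
0 0 2 0 7
0 0 0 0 0
0 0 0 0 0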